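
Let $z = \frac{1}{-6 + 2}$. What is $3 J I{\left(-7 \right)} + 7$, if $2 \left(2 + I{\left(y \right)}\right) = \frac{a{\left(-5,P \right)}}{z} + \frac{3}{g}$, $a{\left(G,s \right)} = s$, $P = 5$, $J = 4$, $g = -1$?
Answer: $-155$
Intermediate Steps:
$z = - \frac{1}{4}$ ($z = \frac{1}{-4} = - \frac{1}{4} \approx -0.25$)
$I{\left(y \right)} = - \frac{27}{2}$ ($I{\left(y \right)} = -2 + \frac{\frac{5}{- \frac{1}{4}} + \frac{3}{-1}}{2} = -2 + \frac{5 \left(-4\right) + 3 \left(-1\right)}{2} = -2 + \frac{-20 - 3}{2} = -2 + \frac{1}{2} \left(-23\right) = -2 - \frac{23}{2} = - \frac{27}{2}$)
$3 J I{\left(-7 \right)} + 7 = 3 \cdot 4 \left(- \frac{27}{2}\right) + 7 = 12 \left(- \frac{27}{2}\right) + 7 = -162 + 7 = -155$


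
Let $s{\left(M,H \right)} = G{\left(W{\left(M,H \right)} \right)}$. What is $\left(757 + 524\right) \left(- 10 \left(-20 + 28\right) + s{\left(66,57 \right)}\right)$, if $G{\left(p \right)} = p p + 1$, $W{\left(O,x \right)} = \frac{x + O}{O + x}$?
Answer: $-99918$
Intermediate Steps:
$W{\left(O,x \right)} = 1$ ($W{\left(O,x \right)} = \frac{O + x}{O + x} = 1$)
$G{\left(p \right)} = 1 + p^{2}$ ($G{\left(p \right)} = p^{2} + 1 = 1 + p^{2}$)
$s{\left(M,H \right)} = 2$ ($s{\left(M,H \right)} = 1 + 1^{2} = 1 + 1 = 2$)
$\left(757 + 524\right) \left(- 10 \left(-20 + 28\right) + s{\left(66,57 \right)}\right) = \left(757 + 524\right) \left(- 10 \left(-20 + 28\right) + 2\right) = 1281 \left(\left(-10\right) 8 + 2\right) = 1281 \left(-80 + 2\right) = 1281 \left(-78\right) = -99918$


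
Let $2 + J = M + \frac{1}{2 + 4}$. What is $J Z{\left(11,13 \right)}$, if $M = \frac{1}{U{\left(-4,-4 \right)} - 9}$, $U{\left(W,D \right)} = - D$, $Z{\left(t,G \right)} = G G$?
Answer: $- \frac{10309}{30} \approx -343.63$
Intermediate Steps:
$Z{\left(t,G \right)} = G^{2}$
$M = - \frac{1}{5}$ ($M = \frac{1}{\left(-1\right) \left(-4\right) - 9} = \frac{1}{4 - 9} = \frac{1}{-5} = - \frac{1}{5} \approx -0.2$)
$J = - \frac{61}{30}$ ($J = -2 - \left(\frac{1}{5} - \frac{1}{2 + 4}\right) = -2 - \left(\frac{1}{5} - \frac{1}{6}\right) = -2 + \left(- \frac{1}{5} + \frac{1}{6}\right) = -2 - \frac{1}{30} = - \frac{61}{30} \approx -2.0333$)
$J Z{\left(11,13 \right)} = - \frac{61 \cdot 13^{2}}{30} = \left(- \frac{61}{30}\right) 169 = - \frac{10309}{30}$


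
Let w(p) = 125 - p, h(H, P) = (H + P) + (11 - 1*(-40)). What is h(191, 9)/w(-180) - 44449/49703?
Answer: -1081492/15159415 ≈ -0.071341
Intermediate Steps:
h(H, P) = 51 + H + P (h(H, P) = (H + P) + (11 + 40) = (H + P) + 51 = 51 + H + P)
h(191, 9)/w(-180) - 44449/49703 = (51 + 191 + 9)/(125 - 1*(-180)) - 44449/49703 = 251/(125 + 180) - 44449*1/49703 = 251/305 - 44449/49703 = -1081492/15159415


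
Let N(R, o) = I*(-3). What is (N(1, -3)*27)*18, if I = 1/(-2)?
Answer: 729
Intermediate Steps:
I = -½ ≈ -0.50000
N(R, o) = 3/2 (N(R, o) = -½*(-3) = 3/2)
(N(1, -3)*27)*18 = ((3/2)*27)*18 = (81/2)*18 = 729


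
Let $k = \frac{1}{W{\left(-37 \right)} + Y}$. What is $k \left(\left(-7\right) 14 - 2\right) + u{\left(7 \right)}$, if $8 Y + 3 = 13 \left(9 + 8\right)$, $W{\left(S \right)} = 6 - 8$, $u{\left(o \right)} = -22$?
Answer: $- \frac{2622}{101} \approx -25.96$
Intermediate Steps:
$W{\left(S \right)} = -2$
$Y = \frac{109}{4}$ ($Y = - \frac{3}{8} + \frac{13 \left(9 + 8\right)}{8} = - \frac{3}{8} + \frac{13 \cdot 17}{8} = - \frac{3}{8} + \frac{1}{8} \cdot 221 = - \frac{3}{8} + \frac{221}{8} = \frac{109}{4} \approx 27.25$)
$k = \frac{4}{101}$ ($k = \frac{1}{-2 + \frac{109}{4}} = \frac{1}{\frac{101}{4}} = \frac{4}{101} \approx 0.039604$)
$k \left(\left(-7\right) 14 - 2\right) + u{\left(7 \right)} = \frac{4 \left(\left(-7\right) 14 - 2\right)}{101} - 22 = \frac{4 \left(-98 - 2\right)}{101} - 22 = \frac{4}{101} \left(-100\right) - 22 = - \frac{400}{101} - 22 = - \frac{2622}{101}$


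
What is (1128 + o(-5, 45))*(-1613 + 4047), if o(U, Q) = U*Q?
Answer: 2197902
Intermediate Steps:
o(U, Q) = Q*U
(1128 + o(-5, 45))*(-1613 + 4047) = (1128 + 45*(-5))*(-1613 + 4047) = (1128 - 225)*2434 = 903*2434 = 2197902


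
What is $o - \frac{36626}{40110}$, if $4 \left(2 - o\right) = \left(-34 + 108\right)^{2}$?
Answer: $- \frac{27433498}{20055} \approx -1367.9$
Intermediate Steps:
$o = -1367$ ($o = 2 - \frac{\left(-34 + 108\right)^{2}}{4} = 2 - \frac{74^{2}}{4} = 2 - 1369 = -1367$)
$o - \frac{36626}{40110} = -1367 - \frac{36626}{40110} = -1367 - \frac{18313}{20055} = - \frac{27433498}{20055}$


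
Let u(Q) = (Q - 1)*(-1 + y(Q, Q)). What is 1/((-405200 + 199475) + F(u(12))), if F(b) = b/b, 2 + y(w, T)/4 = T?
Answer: -1/205724 ≈ -4.8609e-6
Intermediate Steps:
y(w, T) = -8 + 4*T
u(Q) = (-1 + Q)*(-9 + 4*Q) (u(Q) = (Q - 1)*(-1 + (-8 + 4*Q)) = (-1 + Q)*(-9 + 4*Q))
F(b) = 1
1/((-405200 + 199475) + F(u(12))) = 1/((-405200 + 199475) + 1) = 1/(-205725 + 1) = 1/(-205724) = -1/205724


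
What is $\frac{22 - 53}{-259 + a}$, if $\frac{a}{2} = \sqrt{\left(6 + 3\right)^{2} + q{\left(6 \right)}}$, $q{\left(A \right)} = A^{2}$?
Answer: $\frac{8029}{66613} + \frac{186 \sqrt{13}}{66613} \approx 0.1306$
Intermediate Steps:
$a = 6 \sqrt{13}$ ($a = 2 \sqrt{\left(6 + 3\right)^{2} + 6^{2}} = 2 \sqrt{9^{2} + 36} = 2 \sqrt{81 + 36} = 2 \sqrt{117} = 2 \cdot 3 \sqrt{13} = 6 \sqrt{13} \approx 21.633$)
$\frac{22 - 53}{-259 + a} = \frac{22 - 53}{-259 + 6 \sqrt{13}} = - \frac{31}{-259 + 6 \sqrt{13}}$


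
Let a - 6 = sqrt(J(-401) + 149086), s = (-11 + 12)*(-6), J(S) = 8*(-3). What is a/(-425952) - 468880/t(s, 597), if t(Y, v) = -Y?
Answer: -5547788161/70992 - sqrt(149062)/425952 ≈ -78147.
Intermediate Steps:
J(S) = -24
s = -6 (s = 1*(-6) = -6)
a = 6 + sqrt(149062) (a = 6 + sqrt(-24 + 149086) = 6 + sqrt(149062) ≈ 392.09)
a/(-425952) - 468880/t(s, 597) = (6 + sqrt(149062))/(-425952) - 468880/((-1*(-6))) = (6 + sqrt(149062))*(-1/425952) - 468880/6 = (-1/70992 - sqrt(149062)/425952) - 468880*1/6 = (-1/70992 - sqrt(149062)/425952) - 234440/3 = -5547788161/70992 - sqrt(149062)/425952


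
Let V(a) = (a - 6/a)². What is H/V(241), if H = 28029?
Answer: 1627952349/3372705625 ≈ 0.48268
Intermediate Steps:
H/V(241) = 28029/(((-6 + 241²)²/241²)) = 28029/(((-6 + 58081)²/58081)) = 28029/(((1/58081)*58075²)) = 28029/(((1/58081)*3372705625)) = 28029/(3372705625/58081) = 28029*(58081/3372705625) = 1627952349/3372705625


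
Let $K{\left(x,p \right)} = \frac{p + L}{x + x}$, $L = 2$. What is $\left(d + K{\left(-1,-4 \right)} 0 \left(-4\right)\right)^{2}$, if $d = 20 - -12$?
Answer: $1024$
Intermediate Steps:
$K{\left(x,p \right)} = \frac{2 + p}{2 x}$ ($K{\left(x,p \right)} = \frac{p + 2}{x + x} = \frac{2 + p}{2 x}$)
$d = 32$ ($d = 20 + 12 = 32$)
$\left(d + K{\left(-1,-4 \right)} 0 \left(-4\right)\right)^{2} = \left(32 + \frac{2 - 4}{2 \left(-1\right)} 0 \left(-4\right)\right)^{2} = \left(32 + \frac{1}{2} \left(-1\right) \left(-2\right) 0 \left(-4\right)\right)^{2} = \left(32 + 1 \cdot 0 \left(-4\right)\right)^{2} = \left(32 + 0 \left(-4\right)\right)^{2} = \left(32 + 0\right)^{2} = 32^{2} = 1024$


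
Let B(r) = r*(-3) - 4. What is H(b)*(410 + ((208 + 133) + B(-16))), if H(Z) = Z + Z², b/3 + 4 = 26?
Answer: 3515490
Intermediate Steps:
B(r) = -4 - 3*r (B(r) = -3*r - 4 = -4 - 3*r)
b = 66 (b = -12 + 3*26 = -12 + 78 = 66)
H(b)*(410 + ((208 + 133) + B(-16))) = (66*(1 + 66))*(410 + ((208 + 133) + (-4 - 3*(-16)))) = (66*67)*(410 + (341 + (-4 + 48))) = 4422*(410 + (341 + 44)) = 4422*(410 + 385) = 4422*795 = 3515490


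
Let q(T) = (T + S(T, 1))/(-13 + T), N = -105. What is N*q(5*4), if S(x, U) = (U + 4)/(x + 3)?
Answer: -6975/23 ≈ -303.26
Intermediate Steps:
S(x, U) = (4 + U)/(3 + x)
q(T) = (T + 5/(3 + T))/(-13 + T) (q(T) = (T + (4 + 1)/(3 + T))/(-13 + T) = (T + 5/(3 + T))/(-13 + T))
N*q(5*4) = -105*(5 + (5*4)*(3 + 5*4))/((-13 + 5*4)*(3 + 5*4)) = -105*(5 + 20*(3 + 20))/((-13 + 20)*(3 + 20)) = -105*(5 + 20*23)/(7*23) = -15*(5 + 460)/23 = -15*465/23 = -105*465/161 = -6975/23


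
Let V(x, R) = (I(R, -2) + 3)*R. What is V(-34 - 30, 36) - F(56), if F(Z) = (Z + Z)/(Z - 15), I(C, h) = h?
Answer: 1364/41 ≈ 33.268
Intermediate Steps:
F(Z) = 2*Z/(-15 + Z) (F(Z) = (2*Z)/(-15 + Z) = 2*Z/(-15 + Z))
V(x, R) = R (V(x, R) = (-2 + 3)*R = 1*R = R)
V(-34 - 30, 36) - F(56) = 36 - 2*56/(-15 + 56) = 36 - 2*56/41 = 36 - 1*112/41 = 36 - 112/41 = 1364/41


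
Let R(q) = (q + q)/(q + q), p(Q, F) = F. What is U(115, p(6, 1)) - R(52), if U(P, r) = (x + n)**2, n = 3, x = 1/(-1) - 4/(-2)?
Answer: 15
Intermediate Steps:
x = 1 (x = 1*(-1) - 4*(-1/2) = -1 + 2 = 1)
U(P, r) = 16 (U(P, r) = (1 + 3)**2 = 4**2 = 16)
R(q) = 1 (R(q) = (2*q)/((2*q)) = (2*q)*(1/(2*q)) = 1)
U(115, p(6, 1)) - R(52) = 16 - 1*1 = 16 - 1 = 15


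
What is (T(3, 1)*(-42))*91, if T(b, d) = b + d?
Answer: -15288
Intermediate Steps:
(T(3, 1)*(-42))*91 = ((3 + 1)*(-42))*91 = (4*(-42))*91 = -168*91 = -15288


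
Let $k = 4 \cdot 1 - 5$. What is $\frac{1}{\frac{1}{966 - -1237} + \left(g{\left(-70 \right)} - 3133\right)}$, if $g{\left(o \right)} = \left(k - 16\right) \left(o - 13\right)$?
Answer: $- \frac{2203}{3793565} \approx -0.00058072$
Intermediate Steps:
$k = -1$ ($k = 4 - 5 = -1$)
$g{\left(o \right)} = 221 - 17 o$ ($g{\left(o \right)} = \left(-1 - 16\right) \left(o - 13\right) = - 17 \left(-13 + o\right) = 221 - 17 o$)
$\frac{1}{\frac{1}{966 - -1237} + \left(g{\left(-70 \right)} - 3133\right)} = \frac{1}{\frac{1}{966 - -1237} + \left(\left(221 - -1190\right) - 3133\right)} = \frac{1}{\frac{1}{966 + \left(-3722 + 4959\right)} + \left(\left(221 + 1190\right) - 3133\right)} = \frac{1}{\frac{1}{966 + 1237} + \left(1411 - 3133\right)} = \frac{1}{\frac{1}{2203} - 1722} = \frac{1}{- \frac{3793565}{2203}} = - \frac{2203}{3793565}$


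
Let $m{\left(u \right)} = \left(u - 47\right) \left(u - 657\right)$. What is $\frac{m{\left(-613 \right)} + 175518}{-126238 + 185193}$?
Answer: $\frac{1013718}{58955} \approx 17.195$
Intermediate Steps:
$m{\left(u \right)} = \left(-657 + u\right) \left(-47 + u\right)$ ($m{\left(u \right)} = \left(-47 + u\right) \left(-657 + u\right) = \left(-657 + u\right) \left(-47 + u\right)$)
$\frac{m{\left(-613 \right)} + 175518}{-126238 + 185193} = \frac{\left(30879 + \left(-613\right)^{2} - -431552\right) + 175518}{-126238 + 185193} = \frac{\left(30879 + 375769 + 431552\right) + 175518}{58955} = \left(838200 + 175518\right) \frac{1}{58955} = 1013718 \cdot \frac{1}{58955} = \frac{1013718}{58955}$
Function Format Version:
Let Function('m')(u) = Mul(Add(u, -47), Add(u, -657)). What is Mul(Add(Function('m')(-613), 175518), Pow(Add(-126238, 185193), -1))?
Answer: Rational(1013718, 58955) ≈ 17.195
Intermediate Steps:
Function('m')(u) = Mul(Add(-657, u), Add(-47, u)) (Function('m')(u) = Mul(Add(-47, u), Add(-657, u)) = Mul(Add(-657, u), Add(-47, u)))
Mul(Add(Function('m')(-613), 175518), Pow(Add(-126238, 185193), -1)) = Mul(Add(Add(30879, Pow(-613, 2), Mul(-704, -613)), 175518), Pow(Add(-126238, 185193), -1)) = Mul(Add(Add(30879, 375769, 431552), 175518), Pow(58955, -1)) = Mul(Add(838200, 175518), Rational(1, 58955)) = Mul(1013718, Rational(1, 58955)) = Rational(1013718, 58955)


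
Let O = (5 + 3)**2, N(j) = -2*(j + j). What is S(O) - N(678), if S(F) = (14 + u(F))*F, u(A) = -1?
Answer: 3544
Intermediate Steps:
N(j) = -4*j
O = 64 (O = 8**2 = 64)
S(F) = 13*F (S(F) = (14 - 1)*F = 13*F)
S(O) - N(678) = 13*64 - (-4)*678 = 832 - 1*(-2712) = 832 + 2712 = 3544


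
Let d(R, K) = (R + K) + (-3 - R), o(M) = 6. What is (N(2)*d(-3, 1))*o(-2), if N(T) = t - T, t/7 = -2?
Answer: 192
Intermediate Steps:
t = -14 (t = 7*(-2) = -14)
N(T) = -14 - T
d(R, K) = -3 + K (d(R, K) = (K + R) + (-3 - R) = -3 + K)
(N(2)*d(-3, 1))*o(-2) = ((-14 - 1*2)*(-3 + 1))*6 = ((-14 - 2)*(-2))*6 = -16*(-2)*6 = 32*6 = 192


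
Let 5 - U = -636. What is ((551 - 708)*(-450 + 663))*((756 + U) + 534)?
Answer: -64574571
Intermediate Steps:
U = 641 (U = 5 - 1*(-636) = 5 + 636 = 641)
((551 - 708)*(-450 + 663))*((756 + U) + 534) = ((551 - 708)*(-450 + 663))*((756 + 641) + 534) = (-157*213)*(1397 + 534) = -33441*1931 = -64574571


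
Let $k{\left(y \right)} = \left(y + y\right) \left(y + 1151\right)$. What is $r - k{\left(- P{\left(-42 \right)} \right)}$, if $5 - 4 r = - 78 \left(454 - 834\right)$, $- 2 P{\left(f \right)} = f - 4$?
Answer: $\frac{177917}{4} \approx 44479.0$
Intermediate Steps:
$P{\left(f \right)} = 2 - \frac{f}{2}$ ($P{\left(f \right)} = - \frac{f - 4}{2} = - \frac{-4 + f}{2} = 2 - \frac{f}{2}$)
$k{\left(y \right)} = 2 y \left(1151 + y\right)$
$r = - \frac{29635}{4}$ ($r = \frac{5}{4} - \frac{\left(-78\right) \left(454 - 834\right)}{4} = \frac{5}{4} - \frac{\left(-78\right) \left(-380\right)}{4} = \frac{5}{4} - 7410 = - \frac{29635}{4} \approx -7408.8$)
$r - k{\left(- P{\left(-42 \right)} \right)} = - \frac{29635}{4} - 2 \left(- (2 - -21)\right) \left(1151 - \left(2 - -21\right)\right) = - \frac{29635}{4} - 2 \left(- (2 + 21)\right) \left(1151 - \left(2 + 21\right)\right) = - \frac{29635}{4} - 2 \left(\left(-1\right) 23\right) \left(1151 - 23\right) = - \frac{29635}{4} - 2 \left(-23\right) \left(1151 - 23\right) = - \frac{29635}{4} - 2 \left(-23\right) 1128 = - \frac{29635}{4} - -51888 = - \frac{29635}{4} + 51888 = \frac{177917}{4}$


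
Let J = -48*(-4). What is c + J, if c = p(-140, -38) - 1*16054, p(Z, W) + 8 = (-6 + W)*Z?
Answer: -9710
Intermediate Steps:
J = 192
p(Z, W) = -8 + Z*(-6 + W) (p(Z, W) = -8 + (-6 + W)*Z = -8 + Z*(-6 + W))
c = -9902 (c = (-8 - 6*(-140) - 38*(-140)) - 1*16054 = (-8 + 840 + 5320) - 16054 = 6152 - 16054 = -9902)
c + J = -9902 + 192 = -9710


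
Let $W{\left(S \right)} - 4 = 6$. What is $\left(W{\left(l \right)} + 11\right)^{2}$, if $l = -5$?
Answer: $441$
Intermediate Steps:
$W{\left(S \right)} = 10$ ($W{\left(S \right)} = 4 + 6 = 10$)
$\left(W{\left(l \right)} + 11\right)^{2} = \left(10 + 11\right)^{2} = 21^{2} = 441$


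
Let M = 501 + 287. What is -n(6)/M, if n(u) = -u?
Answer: 3/394 ≈ 0.0076142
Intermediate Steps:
M = 788
-n(6)/M = -(-1*6)/788 = -(-6)/788 = -1*(-3/394) = 3/394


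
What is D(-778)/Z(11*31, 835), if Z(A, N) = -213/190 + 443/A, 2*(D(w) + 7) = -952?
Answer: -31293570/11537 ≈ -2712.5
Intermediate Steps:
D(w) = -483 (D(w) = -7 + (½)*(-952) = -7 - 476 = -483)
Z(A, N) = -213/190 + 443/A (Z(A, N) = -213*1/190 + 443/A = -213/190 + 443/A)
D(-778)/Z(11*31, 835) = -483/(-213/190 + 443/((11*31))) = -483/(-213/190 + 443/341) = -483/11537/64790 = -483*64790/11537 = -31293570/11537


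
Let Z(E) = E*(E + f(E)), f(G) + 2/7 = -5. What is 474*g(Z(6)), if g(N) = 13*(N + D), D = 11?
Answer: 659334/7 ≈ 94191.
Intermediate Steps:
f(G) = -37/7 (f(G) = -2/7 - 5 = -37/7)
Z(E) = E*(-37/7 + E) (Z(E) = E*(E - 37/7) = E*(-37/7 + E))
g(N) = 143 + 13*N (g(N) = 13*(N + 11) = 13*(11 + N) = 143 + 13*N)
474*g(Z(6)) = 474*(143 + 13*((1/7)*6*(-37 + 7*6))) = 474*(143 + 13*((1/7)*6*(-37 + 42))) = 474*(143 + 13*((1/7)*6*5)) = 474*(143 + 13*(30/7)) = 474*(143 + 390/7) = 474*(1391/7) = 659334/7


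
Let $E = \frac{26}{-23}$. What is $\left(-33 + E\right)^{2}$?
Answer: $\frac{616225}{529} \approx 1164.9$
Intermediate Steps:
$E = - \frac{26}{23}$ ($E = 26 \left(- \frac{1}{23}\right) = - \frac{26}{23} \approx -1.1304$)
$\left(-33 + E\right)^{2} = \left(-33 - \frac{26}{23}\right)^{2} = \left(- \frac{785}{23}\right)^{2} = \frac{616225}{529}$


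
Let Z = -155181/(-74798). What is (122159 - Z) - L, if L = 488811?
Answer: -27424991477/74798 ≈ -3.6665e+5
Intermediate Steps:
Z = 155181/74798 (Z = -155181*(-1/74798) = 155181/74798 ≈ 2.0747)
(122159 - Z) - L = (122159 - 1*155181/74798) - 1*488811 = (122159 - 155181/74798) - 488811 = 9137093701/74798 - 488811 = -27424991477/74798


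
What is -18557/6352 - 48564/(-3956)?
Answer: 58766759/6282128 ≈ 9.3546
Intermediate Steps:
-18557/6352 - 48564/(-3956) = -18557*1/6352 - 48564*(-1/3956) = -18557/6352 + 12141/989 = 58766759/6282128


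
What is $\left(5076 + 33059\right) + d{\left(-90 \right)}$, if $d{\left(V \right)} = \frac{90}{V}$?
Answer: $38134$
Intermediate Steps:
$\left(5076 + 33059\right) + d{\left(-90 \right)} = \left(5076 + 33059\right) + \frac{90}{-90} = 38135 + 90 \left(- \frac{1}{90}\right) = 38135 - 1 = 38134$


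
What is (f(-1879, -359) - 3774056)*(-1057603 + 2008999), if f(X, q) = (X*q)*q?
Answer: -233987716521180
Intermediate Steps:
f(X, q) = X*q**2
(f(-1879, -359) - 3774056)*(-1057603 + 2008999) = (-1879*(-359)**2 - 3774056)*(-1057603 + 2008999) = (-1879*128881 - 3774056)*951396 = (-242167399 - 3774056)*951396 = -245941455*951396 = -233987716521180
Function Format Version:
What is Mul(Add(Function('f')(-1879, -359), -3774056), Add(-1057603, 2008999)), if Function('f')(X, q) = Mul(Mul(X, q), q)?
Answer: -233987716521180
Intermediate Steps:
Function('f')(X, q) = Mul(X, Pow(q, 2))
Mul(Add(Function('f')(-1879, -359), -3774056), Add(-1057603, 2008999)) = Mul(Add(Mul(-1879, Pow(-359, 2)), -3774056), Add(-1057603, 2008999)) = Mul(Add(Mul(-1879, 128881), -3774056), 951396) = Mul(Add(-242167399, -3774056), 951396) = Mul(-245941455, 951396) = -233987716521180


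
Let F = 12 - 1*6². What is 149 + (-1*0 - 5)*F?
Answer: 269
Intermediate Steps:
F = -24 (F = 12 - 1*36 = 12 - 36 = -24)
149 + (-1*0 - 5)*F = 149 + (-1*0 - 5)*(-24) = 149 + (0 - 5)*(-24) = 149 - 5*(-24) = 149 + 120 = 269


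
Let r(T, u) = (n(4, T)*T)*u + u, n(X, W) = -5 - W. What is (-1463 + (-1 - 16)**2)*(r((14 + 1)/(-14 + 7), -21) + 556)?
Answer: -3340030/7 ≈ -4.7715e+5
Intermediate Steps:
r(T, u) = u + T*u*(-5 - T) (r(T, u) = ((-5 - T)*T)*u + u = (T*(-5 - T))*u + u = T*u*(-5 - T) + u = u + T*u*(-5 - T))
(-1463 + (-1 - 16)**2)*(r((14 + 1)/(-14 + 7), -21) + 556) = (-1463 + (-1 - 16)**2)*(-1*(-21)*(-1 + ((14 + 1)/(-14 + 7))*(5 + (14 + 1)/(-14 + 7))) + 556) = (-1463 + (-17)**2)*(-1*(-21)*(-1 + (15/(-7))*(5 + 15/(-7))) + 556) = (-1463 + 289)*(-1*(-21)*(-1 + (15*(-1/7))*(5 + 15*(-1/7))) + 556) = -1174*(-1*(-21)*(-1 - 15*(5 - 15/7)/7) + 556) = -1174*(-1*(-21)*(-1 - 15/7*20/7) + 556) = -1174*(-1*(-21)*(-1 - 300/49) + 556) = -1174*(-1*(-21)*(-349/49) + 556) = -1174*(-1047/7 + 556) = -1174*2845/7 = -3340030/7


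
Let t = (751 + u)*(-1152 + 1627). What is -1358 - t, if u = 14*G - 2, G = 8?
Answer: -410333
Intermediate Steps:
u = 110 (u = 14*8 - 2 = 112 - 2 = 110)
t = 408975 (t = (751 + 110)*(-1152 + 1627) = 861*475 = 408975)
-1358 - t = -1358 - 1*408975 = -1358 - 408975 = -410333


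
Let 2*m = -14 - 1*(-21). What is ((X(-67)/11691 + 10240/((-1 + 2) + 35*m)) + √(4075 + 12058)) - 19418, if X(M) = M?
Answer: -55833496855/2887677 + √16133 ≈ -19208.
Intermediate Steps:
m = 7/2 (m = (-14 - 1*(-21))/2 = (-14 + 21)/2 = (½)*7 = 7/2 ≈ 3.5000)
((X(-67)/11691 + 10240/((-1 + 2) + 35*m)) + √(4075 + 12058)) - 19418 = ((-67/11691 + 10240/((-1 + 2) + 35*(7/2))) + √(4075 + 12058)) - 19418 = ((-67*1/11691 + 10240/(1 + 245/2)) + √16133) - 19418 = ((-67/11691 + 10240/(247/2)) + √16133) - 19418 = ((-67/11691 + 10240*(2/247)) + √16133) - 19418 = ((-67/11691 + 20480/247) + √16133) - 19418 = (239415131/2887677 + √16133) - 19418 = -55833496855/2887677 + √16133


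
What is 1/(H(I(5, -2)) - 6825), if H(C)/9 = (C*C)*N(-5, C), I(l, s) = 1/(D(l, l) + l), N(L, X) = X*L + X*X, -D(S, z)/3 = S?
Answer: -10000/68249541 ≈ -0.00014652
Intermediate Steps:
D(S, z) = -3*S
N(L, X) = X² + L*X (N(L, X) = L*X + X² = X² + L*X)
I(l, s) = -1/(2*l) (I(l, s) = 1/(-3*l + l) = 1/(-2*l) = -1/(2*l))
H(C) = 9*C³*(-5 + C) (H(C) = 9*((C*C)*(C*(-5 + C))) = 9*(C²*(C*(-5 + C))) = 9*(C³*(-5 + C)) = 9*C³*(-5 + C))
1/(H(I(5, -2)) - 6825) = 1/(9*(-½/5)³*(-5 - ½/5) - 6825) = 1/(9*(-½*⅕)³*(-5 - ½*⅕) - 6825) = 1/(9*(-⅒)³*(-5 - ⅒) - 6825) = 1/(9*(-1/1000)*(-51/10) - 6825) = 1/(459/10000 - 6825) = 1/(-68249541/10000) = -10000/68249541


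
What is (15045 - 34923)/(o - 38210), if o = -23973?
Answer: 19878/62183 ≈ 0.31967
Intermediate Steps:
(15045 - 34923)/(o - 38210) = (15045 - 34923)/(-23973 - 38210) = -19878/(-62183) = -19878*(-1/62183) = 19878/62183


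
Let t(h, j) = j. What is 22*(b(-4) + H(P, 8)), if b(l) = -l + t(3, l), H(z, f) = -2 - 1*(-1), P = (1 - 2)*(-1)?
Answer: -22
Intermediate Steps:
P = 1 (P = -1*(-1) = 1)
H(z, f) = -1 (H(z, f) = -2 + 1 = -1)
b(l) = 0 (b(l) = -l + l = 0)
22*(b(-4) + H(P, 8)) = 22*(0 - 1) = 22*(-1) = -22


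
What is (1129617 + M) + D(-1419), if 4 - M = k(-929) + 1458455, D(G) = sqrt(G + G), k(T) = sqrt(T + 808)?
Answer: -328834 - 11*I + I*sqrt(2838) ≈ -3.2883e+5 + 42.273*I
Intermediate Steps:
k(T) = sqrt(808 + T)
D(G) = sqrt(2)*sqrt(G) (D(G) = sqrt(2*G) = sqrt(2)*sqrt(G))
M = -1458451 - 11*I (M = 4 - (sqrt(808 - 929) + 1458455) = 4 - (sqrt(-121) + 1458455) = 4 - (11*I + 1458455) = 4 - (1458455 + 11*I) = 4 + (-1458455 - 11*I) = -1458451 - 11*I ≈ -1.4585e+6 - 11.0*I)
(1129617 + M) + D(-1419) = (1129617 + (-1458451 - 11*I)) + sqrt(2)*sqrt(-1419) = (-328834 - 11*I) + sqrt(2)*(I*sqrt(1419)) = (-328834 - 11*I) + I*sqrt(2838) = -328834 - 11*I + I*sqrt(2838)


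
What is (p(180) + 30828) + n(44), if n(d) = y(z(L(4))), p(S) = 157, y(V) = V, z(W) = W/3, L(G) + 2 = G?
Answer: 92957/3 ≈ 30986.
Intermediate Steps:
L(G) = -2 + G
z(W) = W/3 (z(W) = W*(⅓) = W/3)
n(d) = ⅔ (n(d) = (-2 + 4)/3 = (⅓)*2 = ⅔)
(p(180) + 30828) + n(44) = (157 + 30828) + ⅔ = 30985 + ⅔ = 92957/3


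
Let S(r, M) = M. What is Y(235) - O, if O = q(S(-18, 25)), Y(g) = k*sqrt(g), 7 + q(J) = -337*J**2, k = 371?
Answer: 210632 + 371*sqrt(235) ≈ 2.1632e+5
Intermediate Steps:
q(J) = -7 - 337*J**2
Y(g) = 371*sqrt(g)
O = -210632 (O = -7 - 337*25**2 = -7 - 337*625 = -7 - 210625 = -210632)
Y(235) - O = 371*sqrt(235) - 1*(-210632) = 371*sqrt(235) + 210632 = 210632 + 371*sqrt(235)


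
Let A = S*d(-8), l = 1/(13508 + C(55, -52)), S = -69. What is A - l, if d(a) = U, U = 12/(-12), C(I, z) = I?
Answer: 935846/13563 ≈ 69.000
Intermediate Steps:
U = -1 (U = 12*(-1/12) = -1)
d(a) = -1
l = 1/13563 (l = 1/(13508 + 55) = 1/13563 ≈ 7.3730e-5)
A = 69 (A = -69*(-1) = 69)
A - l = 69 - 1*1/13563 = 69 - 1/13563 = 935846/13563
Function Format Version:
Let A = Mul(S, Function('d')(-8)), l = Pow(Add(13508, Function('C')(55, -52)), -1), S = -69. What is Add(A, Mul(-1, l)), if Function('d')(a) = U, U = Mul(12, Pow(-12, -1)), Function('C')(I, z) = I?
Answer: Rational(935846, 13563) ≈ 69.000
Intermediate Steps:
U = -1 (U = Mul(12, Rational(-1, 12)) = -1)
Function('d')(a) = -1
l = Rational(1, 13563) (l = Pow(Add(13508, 55), -1) = Pow(13563, -1) = Rational(1, 13563) ≈ 7.3730e-5)
A = 69 (A = Mul(-69, -1) = 69)
Add(A, Mul(-1, l)) = Add(69, Mul(-1, Rational(1, 13563))) = Add(69, Rational(-1, 13563)) = Rational(935846, 13563)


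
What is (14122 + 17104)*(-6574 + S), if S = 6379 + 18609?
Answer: 574995564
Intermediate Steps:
S = 24988
(14122 + 17104)*(-6574 + S) = (14122 + 17104)*(-6574 + 24988) = 31226*18414 = 574995564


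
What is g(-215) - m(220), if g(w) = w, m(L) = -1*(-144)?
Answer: -359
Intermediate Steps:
m(L) = 144
g(-215) - m(220) = -215 - 1*144 = -215 - 144 = -359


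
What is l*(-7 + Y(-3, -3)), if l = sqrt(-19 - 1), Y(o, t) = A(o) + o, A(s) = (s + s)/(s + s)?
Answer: -18*I*sqrt(5) ≈ -40.249*I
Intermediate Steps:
A(s) = 1 (A(s) = (2*s)/((2*s)) = (2*s)*(1/(2*s)) = 1)
Y(o, t) = 1 + o
l = 2*I*sqrt(5) (l = sqrt(-20) = 2*I*sqrt(5) ≈ 4.4721*I)
l*(-7 + Y(-3, -3)) = (2*I*sqrt(5))*(-7 + (1 - 3)) = (2*I*sqrt(5))*(-7 - 2) = (2*I*sqrt(5))*(-9) = -18*I*sqrt(5)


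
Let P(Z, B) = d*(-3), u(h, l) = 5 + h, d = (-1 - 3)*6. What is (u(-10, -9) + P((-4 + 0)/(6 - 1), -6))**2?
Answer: 4489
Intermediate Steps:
d = -24 (d = -4*6 = -24)
P(Z, B) = 72 (P(Z, B) = -24*(-3) = 72)
(u(-10, -9) + P((-4 + 0)/(6 - 1), -6))**2 = ((5 - 10) + 72)**2 = (-5 + 72)**2 = 67**2 = 4489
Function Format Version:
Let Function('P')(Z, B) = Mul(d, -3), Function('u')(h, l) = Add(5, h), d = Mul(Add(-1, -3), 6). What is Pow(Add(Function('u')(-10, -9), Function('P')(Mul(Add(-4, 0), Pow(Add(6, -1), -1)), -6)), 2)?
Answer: 4489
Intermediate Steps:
d = -24 (d = Mul(-4, 6) = -24)
Function('P')(Z, B) = 72 (Function('P')(Z, B) = Mul(-24, -3) = 72)
Pow(Add(Function('u')(-10, -9), Function('P')(Mul(Add(-4, 0), Pow(Add(6, -1), -1)), -6)), 2) = Pow(Add(Add(5, -10), 72), 2) = Pow(Add(-5, 72), 2) = Pow(67, 2) = 4489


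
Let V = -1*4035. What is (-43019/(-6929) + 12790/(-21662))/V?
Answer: -421627834/302818675965 ≈ -0.0013923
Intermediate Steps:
V = -4035
(-43019/(-6929) + 12790/(-21662))/V = (-43019/(-6929) + 12790/(-21662))/(-4035) = (-43019*(-1/6929) + 12790*(-1/21662))*(-1/4035) = (43019/6929 - 6395/10831)*(-1/4035) = (421627834/75047999)*(-1/4035) = -421627834/302818675965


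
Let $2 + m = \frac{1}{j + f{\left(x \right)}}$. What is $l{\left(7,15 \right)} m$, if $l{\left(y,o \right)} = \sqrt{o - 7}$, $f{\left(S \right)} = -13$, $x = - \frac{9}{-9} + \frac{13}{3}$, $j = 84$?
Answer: $- \frac{282 \sqrt{2}}{71} \approx -5.617$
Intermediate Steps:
$x = \frac{16}{3}$ ($x = \left(-9\right) \left(- \frac{1}{9}\right) + 13 \cdot \frac{1}{3} = 1 + \frac{13}{3} = \frac{16}{3} \approx 5.3333$)
$m = - \frac{141}{71}$ ($m = -2 + \frac{1}{84 - 13} = -2 + \frac{1}{71} = - \frac{141}{71} \approx -1.9859$)
$l{\left(y,o \right)} = \sqrt{-7 + o}$
$l{\left(7,15 \right)} m = \sqrt{-7 + 15} \left(- \frac{141}{71}\right) = \sqrt{8} \left(- \frac{141}{71}\right) = 2 \sqrt{2} \left(- \frac{141}{71}\right) = - \frac{282 \sqrt{2}}{71}$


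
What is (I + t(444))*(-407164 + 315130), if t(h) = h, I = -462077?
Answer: 42485931522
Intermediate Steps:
(I + t(444))*(-407164 + 315130) = (-462077 + 444)*(-407164 + 315130) = -461633*(-92034) = 42485931522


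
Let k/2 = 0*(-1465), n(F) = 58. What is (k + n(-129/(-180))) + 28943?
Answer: 29001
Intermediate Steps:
k = 0 (k = 2*(0*(-1465)) = 2*0 = 0)
(k + n(-129/(-180))) + 28943 = (0 + 58) + 28943 = 58 + 28943 = 29001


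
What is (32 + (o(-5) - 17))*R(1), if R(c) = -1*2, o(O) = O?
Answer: -20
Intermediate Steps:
R(c) = -2
(32 + (o(-5) - 17))*R(1) = (32 + (-5 - 17))*(-2) = (32 - 22)*(-2) = 10*(-2) = -20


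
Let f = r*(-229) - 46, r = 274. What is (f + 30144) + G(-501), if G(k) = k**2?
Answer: 218353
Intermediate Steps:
f = -62792 (f = 274*(-229) - 46 = -62746 - 46 = -62792)
(f + 30144) + G(-501) = (-62792 + 30144) + (-501)**2 = -32648 + 251001 = 218353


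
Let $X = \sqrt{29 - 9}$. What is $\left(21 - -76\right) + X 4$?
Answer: $97 + 8 \sqrt{5} \approx 114.89$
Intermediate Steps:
$X = 2 \sqrt{5}$ ($X = \sqrt{20} = 2 \sqrt{5} \approx 4.4721$)
$\left(21 - -76\right) + X 4 = \left(21 - -76\right) + 2 \sqrt{5} \cdot 4 = \left(21 + 76\right) + 8 \sqrt{5} = 97 + 8 \sqrt{5}$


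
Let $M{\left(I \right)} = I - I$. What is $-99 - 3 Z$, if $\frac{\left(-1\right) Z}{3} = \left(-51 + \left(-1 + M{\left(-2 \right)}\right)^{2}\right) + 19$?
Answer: $-378$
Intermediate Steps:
$M{\left(I \right)} = 0$
$Z = 93$ ($Z = - 3 \left(\left(-51 + \left(-1 + 0\right)^{2}\right) + 19\right) = - 3 \left(\left(-51 + \left(-1\right)^{2}\right) + 19\right) = - 3 \left(\left(-51 + 1\right) + 19\right) = - 3 \left(-50 + 19\right) = \left(-3\right) \left(-31\right) = 93$)
$-99 - 3 Z = -99 - 279 = -378$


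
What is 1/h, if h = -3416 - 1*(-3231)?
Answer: -1/185 ≈ -0.0054054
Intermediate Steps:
h = -185 (h = -3416 + 3231 = -185)
1/h = 1/(-185) = -1/185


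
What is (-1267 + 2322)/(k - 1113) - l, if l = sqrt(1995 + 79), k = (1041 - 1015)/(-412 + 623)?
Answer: -222605/234817 - sqrt(2074) ≈ -46.489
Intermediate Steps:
k = 26/211 ≈ 0.12322
l = sqrt(2074) ≈ 45.541
(-1267 + 2322)/(k - 1113) - l = (-1267 + 2322)/(26/211 - 1113) - sqrt(2074) = 1055/(-234817/211) - sqrt(2074) = 1055*(-211/234817) - sqrt(2074) = -222605/234817 - sqrt(2074)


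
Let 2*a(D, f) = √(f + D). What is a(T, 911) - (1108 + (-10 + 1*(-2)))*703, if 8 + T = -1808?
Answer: -770488 + I*√905/2 ≈ -7.7049e+5 + 15.042*I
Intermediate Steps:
T = -1816 (T = -8 - 1808 = -1816)
a(D, f) = √(D + f)/2 (a(D, f) = √(f + D)/2 = √(D + f)/2)
a(T, 911) - (1108 + (-10 + 1*(-2)))*703 = √(-1816 + 911)/2 - (1108 + (-10 + 1*(-2)))*703 = √(-905)/2 - (1108 + (-10 - 2))*703 = (I*√905)/2 - (1108 - 12)*703 = I*√905/2 - 1096*703 = I*√905/2 - 1*770488 = I*√905/2 - 770488 = -770488 + I*√905/2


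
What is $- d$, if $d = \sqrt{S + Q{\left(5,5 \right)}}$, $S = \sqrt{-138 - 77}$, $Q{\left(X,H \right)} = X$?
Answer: $- \sqrt{5 + i \sqrt{215}} \approx -3.2009 - 2.2904 i$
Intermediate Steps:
$S = i \sqrt{215}$ ($S = \sqrt{-215} = i \sqrt{215} \approx 14.663 i$)
$d = \sqrt{5 + i \sqrt{215}}$ ($d = \sqrt{i \sqrt{215} + 5} = \sqrt{5 + i \sqrt{215}} \approx 3.2009 + 2.2904 i$)
$- d = - \sqrt{5 + i \sqrt{215}}$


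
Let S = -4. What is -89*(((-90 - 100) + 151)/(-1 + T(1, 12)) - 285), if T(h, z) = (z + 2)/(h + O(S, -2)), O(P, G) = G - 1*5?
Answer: 243237/10 ≈ 24324.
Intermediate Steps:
O(P, G) = -5 + G (O(P, G) = G - 5 = -5 + G)
T(h, z) = (2 + z)/(-7 + h) (T(h, z) = (z + 2)/(h + (-5 - 2)) = (2 + z)/(h - 7) = (2 + z)/(-7 + h))
-89*(((-90 - 100) + 151)/(-1 + T(1, 12)) - 285) = -89*(((-90 - 100) + 151)/(-1 + (2 + 12)/(-7 + 1)) - 285) = -89*((-190 + 151)/(-1 + 14/(-6)) - 285) = -89*(-39/(-1 - 1/6*14) - 285) = -89*(-39/(-1 - 7/3) - 285) = -89*(-39/(-10/3) - 285) = -89*(-39*(-3/10) - 285) = -89*(117/10 - 285) = -89*(-2733/10) = 243237/10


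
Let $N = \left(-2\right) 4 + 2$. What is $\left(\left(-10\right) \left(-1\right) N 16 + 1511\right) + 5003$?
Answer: $5554$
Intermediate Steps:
$N = -6$ ($N = -8 + 2 = -6$)
$\left(\left(-10\right) \left(-1\right) N 16 + 1511\right) + 5003 = \left(\left(-10\right) \left(-1\right) \left(-6\right) 16 + 1511\right) + 5003 = \left(10 \left(-6\right) 16 + 1511\right) + 5003 = \left(\left(-60\right) 16 + 1511\right) + 5003 = \left(-960 + 1511\right) + 5003 = 551 + 5003 = 5554$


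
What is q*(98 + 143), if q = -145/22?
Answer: -34945/22 ≈ -1588.4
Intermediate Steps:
q = -145/22 (q = -145*1/22 = -145/22 ≈ -6.5909)
q*(98 + 143) = -145*(98 + 143)/22 = -145/22*241 = -34945/22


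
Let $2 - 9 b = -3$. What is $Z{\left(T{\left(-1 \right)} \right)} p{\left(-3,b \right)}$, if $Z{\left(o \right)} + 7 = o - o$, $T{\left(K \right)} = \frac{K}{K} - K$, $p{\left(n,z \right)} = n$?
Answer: $21$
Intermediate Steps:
$b = \frac{5}{9}$ ($b = \frac{2}{9} - - \frac{1}{3} = \frac{2}{9} + \frac{1}{3} = \frac{5}{9} \approx 0.55556$)
$T{\left(K \right)} = 1 - K$
$Z{\left(o \right)} = -7$ ($Z{\left(o \right)} = -7 + \left(o - o\right) = -7 + 0 = -7$)
$Z{\left(T{\left(-1 \right)} \right)} p{\left(-3,b \right)} = \left(-7\right) \left(-3\right) = 21$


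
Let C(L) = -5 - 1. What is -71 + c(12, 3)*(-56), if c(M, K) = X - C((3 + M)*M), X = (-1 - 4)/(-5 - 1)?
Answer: -1361/3 ≈ -453.67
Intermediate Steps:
C(L) = -6
X = 5/6 (X = -5/(-6) = -5*(-1/6) = 5/6 ≈ 0.83333)
c(M, K) = 41/6 (c(M, K) = 5/6 - 1*(-6) = 5/6 + 6 = 41/6)
-71 + c(12, 3)*(-56) = -71 + (41/6)*(-56) = -71 - 1148/3 = -1361/3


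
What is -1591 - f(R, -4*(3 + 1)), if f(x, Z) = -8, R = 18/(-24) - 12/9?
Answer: -1583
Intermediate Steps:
R = -25/12 (R = 18*(-1/24) - 12*⅑ = -¾ - 4/3 = -25/12 ≈ -2.0833)
-1591 - f(R, -4*(3 + 1)) = -1591 - 1*(-8) = -1591 + 8 = -1583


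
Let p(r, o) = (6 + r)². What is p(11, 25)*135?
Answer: 39015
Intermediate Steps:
p(11, 25)*135 = (6 + 11)²*135 = 17²*135 = 289*135 = 39015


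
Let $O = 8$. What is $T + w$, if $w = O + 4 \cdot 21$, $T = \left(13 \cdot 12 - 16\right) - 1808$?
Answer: $-1576$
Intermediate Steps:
$T = -1668$ ($T = \left(156 - 16\right) - 1808 = 140 - 1808 = -1668$)
$w = 92$ ($w = 8 + 4 \cdot 21 = 8 + 84 = 92$)
$T + w = -1668 + 92 = -1576$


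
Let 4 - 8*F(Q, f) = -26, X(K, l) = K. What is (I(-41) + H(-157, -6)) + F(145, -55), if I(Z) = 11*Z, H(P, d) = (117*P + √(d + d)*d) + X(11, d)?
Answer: -75221/4 - 12*I*√3 ≈ -18805.0 - 20.785*I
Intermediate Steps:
F(Q, f) = 15/4 (F(Q, f) = ½ - ⅛*(-26) = ½ + 13/4 = 15/4)
H(P, d) = 11 + 117*P + √2*d^(3/2) (H(P, d) = (117*P + √(d + d)*d) + 11 = (117*P + √(2*d)*d) + 11 = (117*P + (√2*√d)*d) + 11 = (117*P + √2*d^(3/2)) + 11 = 11 + 117*P + √2*d^(3/2))
(I(-41) + H(-157, -6)) + F(145, -55) = (11*(-41) + (11 + 117*(-157) + √2*(-6)^(3/2))) + 15/4 = (-451 + (11 - 18369 + √2*(-6*I*√6))) + 15/4 = (-451 + (11 - 18369 - 12*I*√3)) + 15/4 = (-451 + (-18358 - 12*I*√3)) + 15/4 = (-18809 - 12*I*√3) + 15/4 = -75221/4 - 12*I*√3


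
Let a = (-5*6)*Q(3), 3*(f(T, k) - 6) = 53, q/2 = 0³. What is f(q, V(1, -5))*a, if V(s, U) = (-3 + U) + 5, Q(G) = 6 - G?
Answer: -2130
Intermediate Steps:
q = 0 (q = 2*0³ = 2*0 = 0)
V(s, U) = 2 + U
f(T, k) = 71/3 (f(T, k) = 6 + (⅓)*53 = 6 + 53/3 = 71/3)
a = -90 (a = (-5*6)*(6 - 1*3) = -30*(6 - 3) = -30*3 = -90)
f(q, V(1, -5))*a = (71/3)*(-90) = -2130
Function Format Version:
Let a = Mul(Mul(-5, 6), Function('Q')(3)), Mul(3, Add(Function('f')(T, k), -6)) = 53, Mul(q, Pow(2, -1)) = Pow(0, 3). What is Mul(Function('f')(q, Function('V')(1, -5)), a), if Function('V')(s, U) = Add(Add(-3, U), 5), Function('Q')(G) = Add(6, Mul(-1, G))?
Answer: -2130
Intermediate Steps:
q = 0 (q = Mul(2, Pow(0, 3)) = Mul(2, 0) = 0)
Function('V')(s, U) = Add(2, U)
Function('f')(T, k) = Rational(71, 3) (Function('f')(T, k) = Add(6, Mul(Rational(1, 3), 53)) = Add(6, Rational(53, 3)) = Rational(71, 3))
a = -90 (a = Mul(Mul(-5, 6), Add(6, Mul(-1, 3))) = Mul(-30, Add(6, -3)) = Mul(-30, 3) = -90)
Mul(Function('f')(q, Function('V')(1, -5)), a) = Mul(Rational(71, 3), -90) = -2130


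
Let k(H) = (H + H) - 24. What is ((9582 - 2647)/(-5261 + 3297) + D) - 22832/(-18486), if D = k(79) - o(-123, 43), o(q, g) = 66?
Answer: 1192741955/18153252 ≈ 65.704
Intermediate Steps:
k(H) = -24 + 2*H (k(H) = 2*H - 24 = -24 + 2*H)
D = 68 (D = (-24 + 2*79) - 1*66 = (-24 + 158) - 66 = 134 - 66 = 68)
((9582 - 2647)/(-5261 + 3297) + D) - 22832/(-18486) = ((9582 - 2647)/(-5261 + 3297) + 68) - 22832/(-18486) = (6935/(-1964) + 68) - 22832*(-1/18486) = (6935*(-1/1964) + 68) + 11416/9243 = (-6935/1964 + 68) + 11416/9243 = 126617/1964 + 11416/9243 = 1192741955/18153252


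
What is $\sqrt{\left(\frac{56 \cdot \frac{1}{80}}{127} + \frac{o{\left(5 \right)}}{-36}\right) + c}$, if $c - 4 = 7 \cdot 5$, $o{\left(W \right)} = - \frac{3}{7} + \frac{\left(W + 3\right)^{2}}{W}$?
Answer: $\frac{\sqrt{27499752595}}{26670} \approx 6.2179$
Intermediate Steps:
$o{\left(W \right)} = - \frac{3}{7} + \frac{\left(3 + W\right)^{2}}{W}$ ($o{\left(W \right)} = \left(-3\right) \frac{1}{7} + \frac{\left(3 + W\right)^{2}}{W} = - \frac{3}{7} + \frac{\left(3 + W\right)^{2}}{W}$)
$c = 39$ ($c = 4 + 7 \cdot 5 = 4 + 35 = 39$)
$\sqrt{\left(\frac{56 \cdot \frac{1}{80}}{127} + \frac{o{\left(5 \right)}}{-36}\right) + c} = \sqrt{\left(\frac{56 \cdot \frac{1}{80}}{127} + \frac{- \frac{3}{7} + \frac{\left(3 + 5\right)^{2}}{5}}{-36}\right) + 39} = \sqrt{\left(56 \cdot \frac{1}{80} \cdot \frac{1}{127} + \left(- \frac{3}{7} + \frac{8^{2}}{5}\right) \left(- \frac{1}{36}\right)\right) + 39} = \sqrt{\left(\frac{7}{10} \cdot \frac{1}{127} + \left(- \frac{3}{7} + \frac{1}{5} \cdot 64\right) \left(- \frac{1}{36}\right)\right) + 39} = \sqrt{\left(\frac{7}{1270} + \left(- \frac{3}{7} + \frac{64}{5}\right) \left(- \frac{1}{36}\right)\right) + 39} = \sqrt{\left(\frac{7}{1270} + \frac{433}{35} \left(- \frac{1}{36}\right)\right) + 39} = \sqrt{\left(\frac{7}{1270} - \frac{433}{1260}\right) + 39} = \sqrt{- \frac{54109}{160020} + 39} = \sqrt{\frac{6186671}{160020}} = \frac{\sqrt{27499752595}}{26670}$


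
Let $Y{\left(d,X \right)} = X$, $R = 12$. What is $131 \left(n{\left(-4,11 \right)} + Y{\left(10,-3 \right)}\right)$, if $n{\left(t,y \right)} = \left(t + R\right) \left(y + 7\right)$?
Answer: $18471$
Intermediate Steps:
$n{\left(t,y \right)} = \left(7 + y\right) \left(12 + t\right)$ ($n{\left(t,y \right)} = \left(t + 12\right) \left(y + 7\right) = \left(12 + t\right) \left(7 + y\right) = \left(7 + y\right) \left(12 + t\right)$)
$131 \left(n{\left(-4,11 \right)} + Y{\left(10,-3 \right)}\right) = 131 \left(\left(84 + 7 \left(-4\right) + 12 \cdot 11 - 44\right) - 3\right) = 131 \left(\left(84 - 28 + 132 - 44\right) - 3\right) = 131 \left(144 - 3\right) = 131 \cdot 141 = 18471$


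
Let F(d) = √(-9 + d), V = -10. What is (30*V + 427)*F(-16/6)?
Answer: 127*I*√105/3 ≈ 433.79*I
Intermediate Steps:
(30*V + 427)*F(-16/6) = (30*(-10) + 427)*√(-9 - 16/6) = (-300 + 427)*√(-9 - 16*⅙) = 127*√(-9 - 8/3) = 127*√(-35/3) = 127*(I*√105/3) = 127*I*√105/3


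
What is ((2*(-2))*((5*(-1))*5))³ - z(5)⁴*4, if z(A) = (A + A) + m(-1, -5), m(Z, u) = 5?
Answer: 797500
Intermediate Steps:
z(A) = 5 + 2*A (z(A) = (A + A) + 5 = 2*A + 5 = 5 + 2*A)
((2*(-2))*((5*(-1))*5))³ - z(5)⁴*4 = ((2*(-2))*((5*(-1))*5))³ - (5 + 2*5)⁴*4 = (-(-20)*5)³ - (5 + 10)⁴*4 = (-4*(-25))³ - 15⁴*4 = 100³ - 50625*4 = 1000000 - 1*202500 = 1000000 - 202500 = 797500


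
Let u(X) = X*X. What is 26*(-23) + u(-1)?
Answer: -597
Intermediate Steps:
u(X) = X²
26*(-23) + u(-1) = 26*(-23) + (-1)² = -598 + 1 = -597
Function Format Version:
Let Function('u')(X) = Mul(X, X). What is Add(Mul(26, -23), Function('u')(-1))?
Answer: -597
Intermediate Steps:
Function('u')(X) = Pow(X, 2)
Add(Mul(26, -23), Function('u')(-1)) = Add(Mul(26, -23), Pow(-1, 2)) = Add(-598, 1) = -597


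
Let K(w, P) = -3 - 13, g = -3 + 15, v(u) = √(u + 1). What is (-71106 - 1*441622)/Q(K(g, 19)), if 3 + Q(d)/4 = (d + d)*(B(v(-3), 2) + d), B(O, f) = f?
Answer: -128182/445 ≈ -288.05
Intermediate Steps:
v(u) = √(1 + u)
g = 12
K(w, P) = -16
Q(d) = -12 + 8*d*(2 + d) (Q(d) = -12 + 4*((d + d)*(2 + d)) = -12 + 4*((2*d)*(2 + d)) = -12 + 4*(2*d*(2 + d)) = -12 + 8*d*(2 + d))
(-71106 - 1*441622)/Q(K(g, 19)) = (-71106 - 1*441622)/(-12 + 8*(-16)² + 16*(-16)) = (-71106 - 441622)/(-12 + 8*256 - 256) = -512728/(-12 + 2048 - 256) = -512728/1780 = -512728*1/1780 = -128182/445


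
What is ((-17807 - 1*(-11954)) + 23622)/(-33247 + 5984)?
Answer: -17769/27263 ≈ -0.65176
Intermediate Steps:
((-17807 - 1*(-11954)) + 23622)/(-33247 + 5984) = ((-17807 + 11954) + 23622)/(-27263) = (-5853 + 23622)*(-1/27263) = 17769*(-1/27263) = -17769/27263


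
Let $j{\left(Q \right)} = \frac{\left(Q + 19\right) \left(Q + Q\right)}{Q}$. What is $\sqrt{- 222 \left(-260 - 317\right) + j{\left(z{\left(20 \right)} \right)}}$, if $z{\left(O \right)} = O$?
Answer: $2 \sqrt{32043} \approx 358.01$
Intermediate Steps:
$j{\left(Q \right)} = 38 + 2 Q$ ($j{\left(Q \right)} = \frac{\left(19 + Q\right) 2 Q}{Q} = \frac{2 Q \left(19 + Q\right)}{Q} = 38 + 2 Q$)
$\sqrt{- 222 \left(-260 - 317\right) + j{\left(z{\left(20 \right)} \right)}} = \sqrt{- 222 \left(-260 - 317\right) + \left(38 + 2 \cdot 20\right)} = \sqrt{\left(-222\right) \left(-577\right) + \left(38 + 40\right)} = \sqrt{128094 + 78} = \sqrt{128172} = 2 \sqrt{32043}$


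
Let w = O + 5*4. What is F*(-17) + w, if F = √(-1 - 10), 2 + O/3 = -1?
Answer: 11 - 17*I*√11 ≈ 11.0 - 56.383*I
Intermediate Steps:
O = -9 (O = -6 + 3*(-1) = -6 - 3 = -9)
w = 11 (w = -9 + 5*4 = -9 + 20 = 11)
F = I*√11 (F = √(-11) = I*√11 ≈ 3.3166*I)
F*(-17) + w = (I*√11)*(-17) + 11 = -17*I*√11 + 11 = 11 - 17*I*√11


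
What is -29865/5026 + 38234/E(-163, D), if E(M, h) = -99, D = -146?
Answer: -195120719/497574 ≈ -392.14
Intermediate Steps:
-29865/5026 + 38234/E(-163, D) = -29865/5026 + 38234/(-99) = -29865*1/5026 + 38234*(-1/99) = -29865/5026 - 38234/99 = -195120719/497574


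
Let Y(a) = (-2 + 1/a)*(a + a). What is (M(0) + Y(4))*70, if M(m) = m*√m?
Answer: -980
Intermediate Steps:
M(m) = m^(3/2)
Y(a) = 2*a*(-2 + 1/a) (Y(a) = (-2 + 1/a)*(2*a) = 2*a*(-2 + 1/a))
(M(0) + Y(4))*70 = (0^(3/2) + (2 - 4*4))*70 = (0 + (2 - 16))*70 = (0 - 14)*70 = -14*70 = -980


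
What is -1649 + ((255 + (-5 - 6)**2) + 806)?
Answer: -467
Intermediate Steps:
-1649 + ((255 + (-5 - 6)**2) + 806) = -1649 + ((255 + (-11)**2) + 806) = -1649 + ((255 + 121) + 806) = -1649 + (376 + 806) = -1649 + 1182 = -467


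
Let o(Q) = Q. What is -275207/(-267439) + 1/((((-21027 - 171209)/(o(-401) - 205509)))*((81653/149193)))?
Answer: 51800171028103/17346674952386 ≈ 2.9862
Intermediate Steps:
-275207/(-267439) + 1/((((-21027 - 171209)/(o(-401) - 205509)))*((81653/149193))) = -275207/(-267439) + 1/((((-21027 - 171209)/(-401 - 205509)))*((81653/149193))) = -275207*(-1/267439) + 1/(((-192236/(-205910)))*((81653*(1/149193)))) = 275207/267439 + 1/(((-192236*(-1/205910)))*(7423/13563)) = 275207/267439 + (13563/7423)/(96118/102955) = 275207/267439 + (102955/96118)*(13563/7423) = 275207/267439 + 126943515/64862174 = 51800171028103/17346674952386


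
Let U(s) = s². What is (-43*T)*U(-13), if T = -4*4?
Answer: 116272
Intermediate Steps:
T = -16
(-43*T)*U(-13) = -43*(-16)*(-13)² = 688*169 = 116272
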